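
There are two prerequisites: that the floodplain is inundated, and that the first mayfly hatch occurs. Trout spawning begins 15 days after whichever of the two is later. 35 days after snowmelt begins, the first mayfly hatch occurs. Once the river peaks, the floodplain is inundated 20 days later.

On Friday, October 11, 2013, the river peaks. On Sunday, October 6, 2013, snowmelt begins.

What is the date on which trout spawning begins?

The river peaks: Oct 11, 2013.
The floodplain is inundated: Oct 11, 2013 + 20 days = Oct 31, 2013.
Snowmelt begins: Oct 6, 2013.
The first mayfly hatch occurs: Oct 6, 2013 + 35 days = Nov 10, 2013.
Both prerequisites met — the floodplain is inundated (Oct 31, 2013), the first mayfly hatch occurs (Nov 10, 2013); the later is Nov 10, 2013.
Trout spawning begins: Nov 10, 2013 + 15 days = Nov 25, 2013.

Monday, November 25, 2013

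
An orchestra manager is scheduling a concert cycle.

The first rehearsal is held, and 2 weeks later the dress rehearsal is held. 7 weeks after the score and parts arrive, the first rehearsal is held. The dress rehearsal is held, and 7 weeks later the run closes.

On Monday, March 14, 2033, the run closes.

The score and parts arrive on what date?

The run closes: Mar 14, 2033.
The dress rehearsal is held: Mar 14, 2033 − 7 weeks = Jan 24, 2033.
The first rehearsal is held: Jan 24, 2033 − 2 weeks = Jan 10, 2033.
The score and parts arrive: Jan 10, 2033 − 7 weeks = Nov 22, 2032.

Monday, November 22, 2032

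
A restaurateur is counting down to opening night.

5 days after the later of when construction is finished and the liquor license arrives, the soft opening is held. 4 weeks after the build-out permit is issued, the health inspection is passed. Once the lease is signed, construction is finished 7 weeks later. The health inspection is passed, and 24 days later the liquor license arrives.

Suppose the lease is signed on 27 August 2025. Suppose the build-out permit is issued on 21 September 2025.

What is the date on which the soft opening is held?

The lease is signed: Aug 27, 2025.
Construction is finished: Aug 27, 2025 + 7 weeks = Oct 15, 2025.
The build-out permit is issued: Sep 21, 2025.
The health inspection is passed: Sep 21, 2025 + 4 weeks = Oct 19, 2025.
The liquor license arrives: Oct 19, 2025 + 24 days = Nov 12, 2025.
Both prerequisites met — construction is finished (Oct 15, 2025), the liquor license arrives (Nov 12, 2025); the later is Nov 12, 2025.
The soft opening is held: Nov 12, 2025 + 5 days = Nov 17, 2025.

17 November 2025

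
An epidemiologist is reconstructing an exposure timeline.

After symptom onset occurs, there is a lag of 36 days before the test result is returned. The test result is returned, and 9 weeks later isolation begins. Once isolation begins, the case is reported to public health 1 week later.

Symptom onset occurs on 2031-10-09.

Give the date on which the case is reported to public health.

2032-01-23

Symptom onset occurs: Oct 9, 2031.
The test result is returned: Oct 9, 2031 + 36 days = Nov 14, 2031.
Isolation begins: Nov 14, 2031 + 9 weeks = Jan 16, 2032.
The case is reported to public health: Jan 16, 2032 + 1 week = Jan 23, 2032.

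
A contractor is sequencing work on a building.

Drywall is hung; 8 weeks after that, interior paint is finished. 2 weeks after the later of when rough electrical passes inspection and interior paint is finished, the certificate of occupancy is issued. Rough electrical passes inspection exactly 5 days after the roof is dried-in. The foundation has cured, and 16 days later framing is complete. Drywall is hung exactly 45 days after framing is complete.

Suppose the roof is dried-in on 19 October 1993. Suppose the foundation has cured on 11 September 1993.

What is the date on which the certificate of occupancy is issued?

The roof is dried-in: Oct 19, 1993.
Rough electrical passes inspection: Oct 19, 1993 + 5 days = Oct 24, 1993.
The foundation has cured: Sep 11, 1993.
Framing is complete: Sep 11, 1993 + 16 days = Sep 27, 1993.
Drywall is hung: Sep 27, 1993 + 45 days = Nov 11, 1993.
Interior paint is finished: Nov 11, 1993 + 8 weeks = Jan 6, 1994.
Both prerequisites met — rough electrical passes inspection (Oct 24, 1993), interior paint is finished (Jan 6, 1994); the later is Jan 6, 1994.
The certificate of occupancy is issued: Jan 6, 1994 + 2 weeks = Jan 20, 1994.

20 January 1994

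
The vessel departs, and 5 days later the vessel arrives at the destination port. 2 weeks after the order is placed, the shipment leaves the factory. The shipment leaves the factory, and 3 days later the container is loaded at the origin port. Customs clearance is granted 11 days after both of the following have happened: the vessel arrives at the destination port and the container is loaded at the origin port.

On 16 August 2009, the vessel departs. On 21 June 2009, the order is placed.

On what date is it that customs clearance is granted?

1 September 2009

The vessel departs: Aug 16, 2009.
The vessel arrives at the destination port: Aug 16, 2009 + 5 days = Aug 21, 2009.
The order is placed: Jun 21, 2009.
The shipment leaves the factory: Jun 21, 2009 + 2 weeks = Jul 5, 2009.
The container is loaded at the origin port: Jul 5, 2009 + 3 days = Jul 8, 2009.
Both prerequisites met — the vessel arrives at the destination port (Aug 21, 2009), the container is loaded at the origin port (Jul 8, 2009); the later is Aug 21, 2009.
Customs clearance is granted: Aug 21, 2009 + 11 days = Sep 1, 2009.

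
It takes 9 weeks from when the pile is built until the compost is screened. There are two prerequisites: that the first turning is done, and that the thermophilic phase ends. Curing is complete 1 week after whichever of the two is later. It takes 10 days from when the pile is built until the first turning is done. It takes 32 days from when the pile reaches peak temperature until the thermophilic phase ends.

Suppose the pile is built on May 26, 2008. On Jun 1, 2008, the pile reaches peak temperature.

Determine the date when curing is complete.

The pile is built: May 26, 2008.
The first turning is done: May 26, 2008 + 10 days = Jun 5, 2008.
The pile reaches peak temperature: Jun 1, 2008.
The thermophilic phase ends: Jun 1, 2008 + 32 days = Jul 3, 2008.
Both prerequisites met — the first turning is done (Jun 5, 2008), the thermophilic phase ends (Jul 3, 2008); the later is Jul 3, 2008.
Curing is complete: Jul 3, 2008 + 1 week = Jul 10, 2008.

Jul 10, 2008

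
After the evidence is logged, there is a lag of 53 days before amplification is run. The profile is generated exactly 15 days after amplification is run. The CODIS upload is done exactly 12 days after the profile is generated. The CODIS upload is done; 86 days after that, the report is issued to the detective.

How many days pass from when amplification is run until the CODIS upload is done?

27 days

Causal path: amplification is run → the profile is generated → the CODIS upload is done.
Total delay along the path: 15 + 12 = 27 days.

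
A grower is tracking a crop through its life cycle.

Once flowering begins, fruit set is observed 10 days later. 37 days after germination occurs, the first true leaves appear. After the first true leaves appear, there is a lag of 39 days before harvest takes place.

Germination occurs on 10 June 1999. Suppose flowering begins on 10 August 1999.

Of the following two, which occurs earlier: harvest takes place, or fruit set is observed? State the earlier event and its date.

Fruit set is observed — 20 August 1999

Germination occurs: Jun 10, 1999.
The first true leaves appear: Jun 10, 1999 + 37 days = Jul 17, 1999.
Harvest takes place: Jul 17, 1999 + 39 days = Aug 25, 1999.
Flowering begins: Aug 10, 1999.
Fruit set is observed: Aug 10, 1999 + 10 days = Aug 20, 1999.
Comparing: harvest takes place on Aug 25, 1999 vs fruit set is observed on Aug 20, 1999. Earlier: fruit set is observed.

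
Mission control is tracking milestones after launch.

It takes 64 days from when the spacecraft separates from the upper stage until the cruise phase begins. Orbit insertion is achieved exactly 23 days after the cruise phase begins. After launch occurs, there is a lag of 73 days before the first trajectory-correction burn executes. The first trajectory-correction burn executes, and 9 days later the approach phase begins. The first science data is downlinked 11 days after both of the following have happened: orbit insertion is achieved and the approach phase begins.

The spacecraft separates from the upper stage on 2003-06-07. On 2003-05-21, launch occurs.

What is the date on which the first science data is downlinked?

2003-09-13

The spacecraft separates from the upper stage: Jun 7, 2003.
The cruise phase begins: Jun 7, 2003 + 64 days = Aug 10, 2003.
Orbit insertion is achieved: Aug 10, 2003 + 23 days = Sep 2, 2003.
Launch occurs: May 21, 2003.
The first trajectory-correction burn executes: May 21, 2003 + 73 days = Aug 2, 2003.
The approach phase begins: Aug 2, 2003 + 9 days = Aug 11, 2003.
Both prerequisites met — orbit insertion is achieved (Sep 2, 2003), the approach phase begins (Aug 11, 2003); the later is Sep 2, 2003.
The first science data is downlinked: Sep 2, 2003 + 11 days = Sep 13, 2003.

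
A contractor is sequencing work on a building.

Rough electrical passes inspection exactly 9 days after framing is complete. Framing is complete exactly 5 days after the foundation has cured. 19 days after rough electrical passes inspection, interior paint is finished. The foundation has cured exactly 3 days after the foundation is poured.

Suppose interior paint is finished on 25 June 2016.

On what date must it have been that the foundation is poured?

20 May 2016

Interior paint is finished: Jun 25, 2016.
Rough electrical passes inspection: Jun 25, 2016 − 19 days = Jun 6, 2016.
Framing is complete: Jun 6, 2016 − 9 days = May 28, 2016.
The foundation has cured: May 28, 2016 − 5 days = May 23, 2016.
The foundation is poured: May 23, 2016 − 3 days = May 20, 2016.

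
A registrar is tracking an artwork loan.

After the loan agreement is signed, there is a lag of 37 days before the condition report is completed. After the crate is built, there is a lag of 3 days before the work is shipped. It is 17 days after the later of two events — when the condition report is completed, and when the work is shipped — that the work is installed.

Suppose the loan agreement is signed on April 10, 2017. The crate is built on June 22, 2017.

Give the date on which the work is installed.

The loan agreement is signed: Apr 10, 2017.
The condition report is completed: Apr 10, 2017 + 37 days = May 17, 2017.
The crate is built: Jun 22, 2017.
The work is shipped: Jun 22, 2017 + 3 days = Jun 25, 2017.
Both prerequisites met — the condition report is completed (May 17, 2017), the work is shipped (Jun 25, 2017); the later is Jun 25, 2017.
The work is installed: Jun 25, 2017 + 17 days = Jul 12, 2017.

July 12, 2017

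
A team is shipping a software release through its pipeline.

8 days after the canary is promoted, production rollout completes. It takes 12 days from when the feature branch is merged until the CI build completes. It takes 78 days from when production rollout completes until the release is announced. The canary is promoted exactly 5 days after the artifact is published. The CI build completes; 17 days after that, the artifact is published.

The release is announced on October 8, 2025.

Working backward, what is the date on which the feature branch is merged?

June 10, 2025

The release is announced: Oct 8, 2025.
Production rollout completes: Oct 8, 2025 − 78 days = Jul 22, 2025.
The canary is promoted: Jul 22, 2025 − 8 days = Jul 14, 2025.
The artifact is published: Jul 14, 2025 − 5 days = Jul 9, 2025.
The CI build completes: Jul 9, 2025 − 17 days = Jun 22, 2025.
The feature branch is merged: Jun 22, 2025 − 12 days = Jun 10, 2025.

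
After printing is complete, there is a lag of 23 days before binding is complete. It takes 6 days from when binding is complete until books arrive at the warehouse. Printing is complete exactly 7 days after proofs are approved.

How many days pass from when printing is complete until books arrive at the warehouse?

Causal path: printing is complete → binding is complete → books arrive at the warehouse.
Total delay along the path: 23 + 6 = 29 days.

29 days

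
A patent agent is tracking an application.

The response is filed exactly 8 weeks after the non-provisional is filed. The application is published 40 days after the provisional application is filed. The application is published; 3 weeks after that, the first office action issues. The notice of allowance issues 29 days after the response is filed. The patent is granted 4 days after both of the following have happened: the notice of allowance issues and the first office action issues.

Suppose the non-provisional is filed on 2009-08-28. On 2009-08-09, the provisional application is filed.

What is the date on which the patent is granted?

2009-11-25

The non-provisional is filed: Aug 28, 2009.
The response is filed: Aug 28, 2009 + 8 weeks = Oct 23, 2009.
The notice of allowance issues: Oct 23, 2009 + 29 days = Nov 21, 2009.
The provisional application is filed: Aug 9, 2009.
The application is published: Aug 9, 2009 + 40 days = Sep 18, 2009.
The first office action issues: Sep 18, 2009 + 3 weeks = Oct 9, 2009.
Both prerequisites met — the notice of allowance issues (Nov 21, 2009), the first office action issues (Oct 9, 2009); the later is Nov 21, 2009.
The patent is granted: Nov 21, 2009 + 4 days = Nov 25, 2009.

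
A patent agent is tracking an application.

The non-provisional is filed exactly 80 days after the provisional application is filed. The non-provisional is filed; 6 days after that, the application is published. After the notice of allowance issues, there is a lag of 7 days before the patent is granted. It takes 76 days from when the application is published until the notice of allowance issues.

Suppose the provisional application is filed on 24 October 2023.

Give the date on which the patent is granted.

The provisional application is filed: Oct 24, 2023.
The non-provisional is filed: Oct 24, 2023 + 80 days = Jan 12, 2024.
The application is published: Jan 12, 2024 + 6 days = Jan 18, 2024.
The notice of allowance issues: Jan 18, 2024 + 76 days = Apr 3, 2024.
The patent is granted: Apr 3, 2024 + 7 days = Apr 10, 2024.

10 April 2024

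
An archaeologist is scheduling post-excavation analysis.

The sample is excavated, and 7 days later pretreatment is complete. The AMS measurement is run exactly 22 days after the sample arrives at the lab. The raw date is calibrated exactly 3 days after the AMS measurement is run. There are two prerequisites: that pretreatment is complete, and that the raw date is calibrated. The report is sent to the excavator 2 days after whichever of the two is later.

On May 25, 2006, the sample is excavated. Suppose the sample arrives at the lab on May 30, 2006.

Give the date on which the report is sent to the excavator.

The sample is excavated: May 25, 2006.
Pretreatment is complete: May 25, 2006 + 7 days = Jun 1, 2006.
The sample arrives at the lab: May 30, 2006.
The AMS measurement is run: May 30, 2006 + 22 days = Jun 21, 2006.
The raw date is calibrated: Jun 21, 2006 + 3 days = Jun 24, 2006.
Both prerequisites met — pretreatment is complete (Jun 1, 2006), the raw date is calibrated (Jun 24, 2006); the later is Jun 24, 2006.
The report is sent to the excavator: Jun 24, 2006 + 2 days = Jun 26, 2006.

Jun 26, 2006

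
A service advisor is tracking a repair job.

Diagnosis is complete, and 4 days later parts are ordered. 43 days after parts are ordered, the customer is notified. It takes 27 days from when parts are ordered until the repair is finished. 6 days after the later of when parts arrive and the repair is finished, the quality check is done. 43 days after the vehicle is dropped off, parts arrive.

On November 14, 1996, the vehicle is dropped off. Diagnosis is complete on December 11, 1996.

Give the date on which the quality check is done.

January 17, 1997

The vehicle is dropped off: Nov 14, 1996.
Parts arrive: Nov 14, 1996 + 43 days = Dec 27, 1996.
Diagnosis is complete: Dec 11, 1996.
Parts are ordered: Dec 11, 1996 + 4 days = Dec 15, 1996.
The repair is finished: Dec 15, 1996 + 27 days = Jan 11, 1997.
Both prerequisites met — parts arrive (Dec 27, 1996), the repair is finished (Jan 11, 1997); the later is Jan 11, 1997.
The quality check is done: Jan 11, 1997 + 6 days = Jan 17, 1997.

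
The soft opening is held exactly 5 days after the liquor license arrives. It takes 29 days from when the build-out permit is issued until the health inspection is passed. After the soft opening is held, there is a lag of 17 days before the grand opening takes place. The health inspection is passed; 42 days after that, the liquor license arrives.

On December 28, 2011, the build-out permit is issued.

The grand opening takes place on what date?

The build-out permit is issued: Dec 28, 2011.
The health inspection is passed: Dec 28, 2011 + 29 days = Jan 26, 2012.
The liquor license arrives: Jan 26, 2012 + 42 days = Mar 8, 2012.
The soft opening is held: Mar 8, 2012 + 5 days = Mar 13, 2012.
The grand opening takes place: Mar 13, 2012 + 17 days = Mar 30, 2012.

March 30, 2012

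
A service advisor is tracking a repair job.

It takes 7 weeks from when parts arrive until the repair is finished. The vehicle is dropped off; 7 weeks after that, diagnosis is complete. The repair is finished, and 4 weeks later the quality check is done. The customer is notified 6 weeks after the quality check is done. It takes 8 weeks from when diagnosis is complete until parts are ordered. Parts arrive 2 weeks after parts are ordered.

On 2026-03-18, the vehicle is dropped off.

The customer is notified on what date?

The vehicle is dropped off: Mar 18, 2026.
Diagnosis is complete: Mar 18, 2026 + 7 weeks = May 6, 2026.
Parts are ordered: May 6, 2026 + 8 weeks = Jul 1, 2026.
Parts arrive: Jul 1, 2026 + 2 weeks = Jul 15, 2026.
The repair is finished: Jul 15, 2026 + 7 weeks = Sep 2, 2026.
The quality check is done: Sep 2, 2026 + 4 weeks = Sep 30, 2026.
The customer is notified: Sep 30, 2026 + 6 weeks = Nov 11, 2026.

2026-11-11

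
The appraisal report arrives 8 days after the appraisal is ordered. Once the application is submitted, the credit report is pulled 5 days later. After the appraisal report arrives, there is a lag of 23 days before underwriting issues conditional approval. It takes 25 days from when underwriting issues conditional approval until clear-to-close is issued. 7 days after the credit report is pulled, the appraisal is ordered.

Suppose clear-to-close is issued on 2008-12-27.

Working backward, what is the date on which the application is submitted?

2008-10-20

Clear-to-close is issued: Dec 27, 2008.
Underwriting issues conditional approval: Dec 27, 2008 − 25 days = Dec 2, 2008.
The appraisal report arrives: Dec 2, 2008 − 23 days = Nov 9, 2008.
The appraisal is ordered: Nov 9, 2008 − 8 days = Nov 1, 2008.
The credit report is pulled: Nov 1, 2008 − 7 days = Oct 25, 2008.
The application is submitted: Oct 25, 2008 − 5 days = Oct 20, 2008.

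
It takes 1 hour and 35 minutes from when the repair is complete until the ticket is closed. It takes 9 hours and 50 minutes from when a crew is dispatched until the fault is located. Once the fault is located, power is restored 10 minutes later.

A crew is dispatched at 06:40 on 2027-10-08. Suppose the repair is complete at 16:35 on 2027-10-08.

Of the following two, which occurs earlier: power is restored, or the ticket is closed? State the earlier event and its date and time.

Power is restored — 16:40 on 2027-10-08

A crew is dispatched: 06:40 Oct 8, 2027.
The fault is located: 06:40 Oct 8, 2027 + 9h50m = 16:30 Oct 8, 2027.
Power is restored: 16:30 Oct 8, 2027 + 10m = 16:40 Oct 8, 2027.
The repair is complete: 16:35 Oct 8, 2027.
The ticket is closed: 16:35 Oct 8, 2027 + 1h35m = 18:10 Oct 8, 2027.
Comparing: power is restored at 16:40 Oct 8, 2027 vs the ticket is closed at 18:10 Oct 8, 2027. Earlier: power is restored.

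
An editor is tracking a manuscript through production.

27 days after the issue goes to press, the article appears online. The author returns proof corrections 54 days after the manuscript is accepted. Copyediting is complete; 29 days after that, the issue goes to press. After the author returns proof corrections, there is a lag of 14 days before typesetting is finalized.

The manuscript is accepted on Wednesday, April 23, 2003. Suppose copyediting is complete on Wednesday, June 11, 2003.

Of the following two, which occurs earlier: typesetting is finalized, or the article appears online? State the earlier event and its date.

The manuscript is accepted: Apr 23, 2003.
The author returns proof corrections: Apr 23, 2003 + 54 days = Jun 16, 2003.
Typesetting is finalized: Jun 16, 2003 + 14 days = Jun 30, 2003.
Copyediting is complete: Jun 11, 2003.
The issue goes to press: Jun 11, 2003 + 29 days = Jul 10, 2003.
The article appears online: Jul 10, 2003 + 27 days = Aug 6, 2003.
Comparing: typesetting is finalized on Jun 30, 2003 vs the article appears online on Aug 6, 2003. Earlier: typesetting is finalized.

Typesetting is finalized — Monday, June 30, 2003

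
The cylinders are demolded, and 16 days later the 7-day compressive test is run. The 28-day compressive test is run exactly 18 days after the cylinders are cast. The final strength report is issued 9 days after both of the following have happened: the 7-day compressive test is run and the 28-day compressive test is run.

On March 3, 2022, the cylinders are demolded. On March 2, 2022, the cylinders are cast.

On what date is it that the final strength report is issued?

The cylinders are demolded: Mar 3, 2022.
The 7-day compressive test is run: Mar 3, 2022 + 16 days = Mar 19, 2022.
The cylinders are cast: Mar 2, 2022.
The 28-day compressive test is run: Mar 2, 2022 + 18 days = Mar 20, 2022.
Both prerequisites met — the 7-day compressive test is run (Mar 19, 2022), the 28-day compressive test is run (Mar 20, 2022); the later is Mar 20, 2022.
The final strength report is issued: Mar 20, 2022 + 9 days = Mar 29, 2022.

March 29, 2022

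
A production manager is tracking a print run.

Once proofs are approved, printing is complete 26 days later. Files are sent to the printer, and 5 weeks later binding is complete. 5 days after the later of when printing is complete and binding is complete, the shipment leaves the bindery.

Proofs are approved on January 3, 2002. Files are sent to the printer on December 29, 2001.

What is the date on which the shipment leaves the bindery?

February 7, 2002

Proofs are approved: Jan 3, 2002.
Printing is complete: Jan 3, 2002 + 26 days = Jan 29, 2002.
Files are sent to the printer: Dec 29, 2001.
Binding is complete: Dec 29, 2001 + 5 weeks = Feb 2, 2002.
Both prerequisites met — printing is complete (Jan 29, 2002), binding is complete (Feb 2, 2002); the later is Feb 2, 2002.
The shipment leaves the bindery: Feb 2, 2002 + 5 days = Feb 7, 2002.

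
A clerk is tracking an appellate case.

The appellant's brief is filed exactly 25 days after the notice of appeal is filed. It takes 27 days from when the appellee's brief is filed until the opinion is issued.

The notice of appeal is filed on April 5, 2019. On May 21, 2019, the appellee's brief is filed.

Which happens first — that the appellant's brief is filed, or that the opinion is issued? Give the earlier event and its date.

The notice of appeal is filed: Apr 5, 2019.
The appellant's brief is filed: Apr 5, 2019 + 25 days = Apr 30, 2019.
The appellee's brief is filed: May 21, 2019.
The opinion is issued: May 21, 2019 + 27 days = Jun 17, 2019.
Comparing: the appellant's brief is filed on Apr 30, 2019 vs the opinion is issued on Jun 17, 2019. Earlier: the appellant's brief is filed.

The appellant's brief is filed — April 30, 2019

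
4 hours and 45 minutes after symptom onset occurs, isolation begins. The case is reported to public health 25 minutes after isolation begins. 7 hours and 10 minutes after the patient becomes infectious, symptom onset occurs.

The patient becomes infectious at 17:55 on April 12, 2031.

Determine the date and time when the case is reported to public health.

The patient becomes infectious: 17:55 Apr 12, 2031.
Symptom onset occurs: 17:55 Apr 12, 2031 + 7h10m = 01:05 Apr 13, 2031.
Isolation begins: 01:05 Apr 13, 2031 + 4h45m = 05:50 Apr 13, 2031.
The case is reported to public health: 05:50 Apr 13, 2031 + 25m = 06:15 Apr 13, 2031.

06:15 on April 13, 2031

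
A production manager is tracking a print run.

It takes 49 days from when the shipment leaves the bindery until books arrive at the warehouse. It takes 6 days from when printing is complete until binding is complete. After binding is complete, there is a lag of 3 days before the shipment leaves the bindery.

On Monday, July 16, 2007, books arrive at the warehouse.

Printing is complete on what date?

Books arrive at the warehouse: Jul 16, 2007.
The shipment leaves the bindery: Jul 16, 2007 − 49 days = May 28, 2007.
Binding is complete: May 28, 2007 − 3 days = May 25, 2007.
Printing is complete: May 25, 2007 − 6 days = May 19, 2007.

Saturday, May 19, 2007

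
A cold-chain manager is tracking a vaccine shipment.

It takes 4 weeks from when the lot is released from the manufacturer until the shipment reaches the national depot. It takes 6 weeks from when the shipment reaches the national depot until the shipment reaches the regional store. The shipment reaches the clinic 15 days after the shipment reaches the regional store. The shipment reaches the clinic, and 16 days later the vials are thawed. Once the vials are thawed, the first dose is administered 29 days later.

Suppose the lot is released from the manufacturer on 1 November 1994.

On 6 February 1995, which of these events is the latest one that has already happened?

The shipment reaches the clinic

The lot is released from the manufacturer: Nov 1, 1994.
The shipment reaches the national depot: Nov 1, 1994 + 4 weeks = Nov 29, 1994.
The shipment reaches the regional store: Nov 29, 1994 + 6 weeks = Jan 10, 1995.
The shipment reaches the clinic: Jan 10, 1995 + 15 days = Jan 25, 1995.
The vials are thawed: Jan 25, 1995 + 16 days = Feb 10, 1995.
The first dose is administered: Feb 10, 1995 + 29 days = Mar 11, 1995.
Feb 6, 1995 falls between when the shipment reaches the clinic (Jan 25, 1995) and when the vials are thawed (Feb 10, 1995).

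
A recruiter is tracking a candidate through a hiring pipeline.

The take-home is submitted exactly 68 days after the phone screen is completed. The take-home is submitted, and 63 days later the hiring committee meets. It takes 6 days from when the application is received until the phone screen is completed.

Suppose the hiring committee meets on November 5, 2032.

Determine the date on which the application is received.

June 21, 2032

The hiring committee meets: Nov 5, 2032.
The take-home is submitted: Nov 5, 2032 − 63 days = Sep 3, 2032.
The phone screen is completed: Sep 3, 2032 − 68 days = Jun 27, 2032.
The application is received: Jun 27, 2032 − 6 days = Jun 21, 2032.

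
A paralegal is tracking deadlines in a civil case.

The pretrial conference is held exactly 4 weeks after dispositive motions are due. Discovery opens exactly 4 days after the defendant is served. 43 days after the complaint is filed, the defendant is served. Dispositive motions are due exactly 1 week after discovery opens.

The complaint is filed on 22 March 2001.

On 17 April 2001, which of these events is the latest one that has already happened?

The complaint is filed: Mar 22, 2001.
The defendant is served: Mar 22, 2001 + 43 days = May 4, 2001.
Discovery opens: May 4, 2001 + 4 days = May 8, 2001.
Dispositive motions are due: May 8, 2001 + 1 week = May 15, 2001.
The pretrial conference is held: May 15, 2001 + 4 weeks = Jun 12, 2001.
Apr 17, 2001 falls between when the complaint is filed (Mar 22, 2001) and when the defendant is served (May 4, 2001).

The complaint is filed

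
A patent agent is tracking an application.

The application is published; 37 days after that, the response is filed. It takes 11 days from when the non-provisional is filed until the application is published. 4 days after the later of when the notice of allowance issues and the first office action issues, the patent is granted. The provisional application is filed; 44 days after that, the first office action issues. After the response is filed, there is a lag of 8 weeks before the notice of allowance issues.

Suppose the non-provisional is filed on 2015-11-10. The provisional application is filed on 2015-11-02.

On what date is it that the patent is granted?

2016-02-26

The non-provisional is filed: Nov 10, 2015.
The application is published: Nov 10, 2015 + 11 days = Nov 21, 2015.
The response is filed: Nov 21, 2015 + 37 days = Dec 28, 2015.
The notice of allowance issues: Dec 28, 2015 + 8 weeks = Feb 22, 2016.
The provisional application is filed: Nov 2, 2015.
The first office action issues: Nov 2, 2015 + 44 days = Dec 16, 2015.
Both prerequisites met — the notice of allowance issues (Feb 22, 2016), the first office action issues (Dec 16, 2015); the later is Feb 22, 2016.
The patent is granted: Feb 22, 2016 + 4 days = Feb 26, 2016.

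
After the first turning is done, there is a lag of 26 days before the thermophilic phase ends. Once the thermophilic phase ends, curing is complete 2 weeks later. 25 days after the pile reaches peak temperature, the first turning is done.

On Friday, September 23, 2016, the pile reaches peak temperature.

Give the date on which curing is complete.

Sunday, November 27, 2016

The pile reaches peak temperature: Sep 23, 2016.
The first turning is done: Sep 23, 2016 + 25 days = Oct 18, 2016.
The thermophilic phase ends: Oct 18, 2016 + 26 days = Nov 13, 2016.
Curing is complete: Nov 13, 2016 + 2 weeks = Nov 27, 2016.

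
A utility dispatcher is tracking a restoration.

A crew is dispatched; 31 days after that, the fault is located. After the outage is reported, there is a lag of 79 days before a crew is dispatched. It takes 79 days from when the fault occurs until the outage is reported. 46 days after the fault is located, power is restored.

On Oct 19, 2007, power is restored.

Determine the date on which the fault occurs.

Feb 26, 2007

Power is restored: Oct 19, 2007.
The fault is located: Oct 19, 2007 − 46 days = Sep 3, 2007.
A crew is dispatched: Sep 3, 2007 − 31 days = Aug 3, 2007.
The outage is reported: Aug 3, 2007 − 79 days = May 16, 2007.
The fault occurs: May 16, 2007 − 79 days = Feb 26, 2007.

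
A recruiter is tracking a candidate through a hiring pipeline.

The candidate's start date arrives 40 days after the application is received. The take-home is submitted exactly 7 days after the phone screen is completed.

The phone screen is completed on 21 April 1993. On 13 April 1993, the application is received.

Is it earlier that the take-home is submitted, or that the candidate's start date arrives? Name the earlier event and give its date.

The phone screen is completed: Apr 21, 1993.
The take-home is submitted: Apr 21, 1993 + 7 days = Apr 28, 1993.
The application is received: Apr 13, 1993.
The candidate's start date arrives: Apr 13, 1993 + 40 days = May 23, 1993.
Comparing: the take-home is submitted on Apr 28, 1993 vs the candidate's start date arrives on May 23, 1993. Earlier: the take-home is submitted.

The take-home is submitted — 28 April 1993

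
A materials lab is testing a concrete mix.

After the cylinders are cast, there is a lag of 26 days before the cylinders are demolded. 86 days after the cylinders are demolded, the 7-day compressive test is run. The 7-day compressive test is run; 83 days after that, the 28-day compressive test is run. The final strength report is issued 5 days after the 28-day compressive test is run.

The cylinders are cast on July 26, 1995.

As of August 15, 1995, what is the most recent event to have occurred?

The cylinders are cast: Jul 26, 1995.
The cylinders are demolded: Jul 26, 1995 + 26 days = Aug 21, 1995.
The 7-day compressive test is run: Aug 21, 1995 + 86 days = Nov 15, 1995.
The 28-day compressive test is run: Nov 15, 1995 + 83 days = Feb 6, 1996.
The final strength report is issued: Feb 6, 1996 + 5 days = Feb 11, 1996.
Aug 15, 1995 falls between when the cylinders are cast (Jul 26, 1995) and when the cylinders are demolded (Aug 21, 1995).

The cylinders are cast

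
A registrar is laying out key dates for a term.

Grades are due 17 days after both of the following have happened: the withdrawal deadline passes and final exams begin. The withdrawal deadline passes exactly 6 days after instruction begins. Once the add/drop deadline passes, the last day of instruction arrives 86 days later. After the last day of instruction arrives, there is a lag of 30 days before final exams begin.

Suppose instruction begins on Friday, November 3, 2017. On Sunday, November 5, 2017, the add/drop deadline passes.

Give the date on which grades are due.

Sunday, March 18, 2018

Instruction begins: Nov 3, 2017.
The withdrawal deadline passes: Nov 3, 2017 + 6 days = Nov 9, 2017.
The add/drop deadline passes: Nov 5, 2017.
The last day of instruction arrives: Nov 5, 2017 + 86 days = Jan 30, 2018.
Final exams begin: Jan 30, 2018 + 30 days = Mar 1, 2018.
Both prerequisites met — the withdrawal deadline passes (Nov 9, 2017), final exams begin (Mar 1, 2018); the later is Mar 1, 2018.
Grades are due: Mar 1, 2018 + 17 days = Mar 18, 2018.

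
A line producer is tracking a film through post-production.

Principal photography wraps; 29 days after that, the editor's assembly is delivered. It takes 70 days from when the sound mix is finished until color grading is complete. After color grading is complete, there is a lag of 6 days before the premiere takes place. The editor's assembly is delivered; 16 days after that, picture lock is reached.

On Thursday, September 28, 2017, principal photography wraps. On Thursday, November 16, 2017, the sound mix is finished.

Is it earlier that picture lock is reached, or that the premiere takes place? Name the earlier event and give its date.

Principal photography wraps: Sep 28, 2017.
The editor's assembly is delivered: Sep 28, 2017 + 29 days = Oct 27, 2017.
Picture lock is reached: Oct 27, 2017 + 16 days = Nov 12, 2017.
The sound mix is finished: Nov 16, 2017.
Color grading is complete: Nov 16, 2017 + 70 days = Jan 25, 2018.
The premiere takes place: Jan 25, 2018 + 6 days = Jan 31, 2018.
Comparing: picture lock is reached on Nov 12, 2017 vs the premiere takes place on Jan 31, 2018. Earlier: picture lock is reached.

Picture lock is reached — Sunday, November 12, 2017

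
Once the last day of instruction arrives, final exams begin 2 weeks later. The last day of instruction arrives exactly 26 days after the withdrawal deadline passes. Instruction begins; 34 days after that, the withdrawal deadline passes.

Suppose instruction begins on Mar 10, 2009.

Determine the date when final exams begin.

Instruction begins: Mar 10, 2009.
The withdrawal deadline passes: Mar 10, 2009 + 34 days = Apr 13, 2009.
The last day of instruction arrives: Apr 13, 2009 + 26 days = May 9, 2009.
Final exams begin: May 9, 2009 + 2 weeks = May 23, 2009.

May 23, 2009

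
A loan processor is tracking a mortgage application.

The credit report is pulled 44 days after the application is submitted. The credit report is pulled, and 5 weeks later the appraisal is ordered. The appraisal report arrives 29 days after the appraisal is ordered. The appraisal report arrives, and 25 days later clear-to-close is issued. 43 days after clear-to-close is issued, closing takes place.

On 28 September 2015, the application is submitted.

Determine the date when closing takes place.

22 March 2016

The application is submitted: Sep 28, 2015.
The credit report is pulled: Sep 28, 2015 + 44 days = Nov 11, 2015.
The appraisal is ordered: Nov 11, 2015 + 5 weeks = Dec 16, 2015.
The appraisal report arrives: Dec 16, 2015 + 29 days = Jan 14, 2016.
Clear-to-close is issued: Jan 14, 2016 + 25 days = Feb 8, 2016.
Closing takes place: Feb 8, 2016 + 43 days = Mar 22, 2016.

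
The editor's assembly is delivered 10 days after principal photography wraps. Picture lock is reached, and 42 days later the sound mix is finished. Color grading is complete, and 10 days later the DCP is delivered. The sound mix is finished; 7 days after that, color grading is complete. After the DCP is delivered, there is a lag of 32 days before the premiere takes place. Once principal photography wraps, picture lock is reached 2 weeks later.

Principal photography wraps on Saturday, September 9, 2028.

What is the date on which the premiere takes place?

Principal photography wraps: Sep 9, 2028.
Picture lock is reached: Sep 9, 2028 + 2 weeks = Sep 23, 2028.
The sound mix is finished: Sep 23, 2028 + 42 days = Nov 4, 2028.
Color grading is complete: Nov 4, 2028 + 7 days = Nov 11, 2028.
The DCP is delivered: Nov 11, 2028 + 10 days = Nov 21, 2028.
The premiere takes place: Nov 21, 2028 + 32 days = Dec 23, 2028.

Saturday, December 23, 2028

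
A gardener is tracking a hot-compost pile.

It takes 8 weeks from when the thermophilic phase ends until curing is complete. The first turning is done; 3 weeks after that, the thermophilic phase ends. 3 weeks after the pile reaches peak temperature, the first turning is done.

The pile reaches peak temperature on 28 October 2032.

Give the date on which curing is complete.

3 February 2033

The pile reaches peak temperature: Oct 28, 2032.
The first turning is done: Oct 28, 2032 + 3 weeks = Nov 18, 2032.
The thermophilic phase ends: Nov 18, 2032 + 3 weeks = Dec 9, 2032.
Curing is complete: Dec 9, 2032 + 8 weeks = Feb 3, 2033.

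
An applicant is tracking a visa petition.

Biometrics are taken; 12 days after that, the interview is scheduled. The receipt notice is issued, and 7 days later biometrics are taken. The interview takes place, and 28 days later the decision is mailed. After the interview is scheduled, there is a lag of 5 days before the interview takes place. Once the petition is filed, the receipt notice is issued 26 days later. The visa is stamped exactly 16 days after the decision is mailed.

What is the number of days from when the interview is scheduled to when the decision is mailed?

33 days

Causal path: the interview is scheduled → the interview takes place → the decision is mailed.
Total delay along the path: 5 + 28 = 33 days.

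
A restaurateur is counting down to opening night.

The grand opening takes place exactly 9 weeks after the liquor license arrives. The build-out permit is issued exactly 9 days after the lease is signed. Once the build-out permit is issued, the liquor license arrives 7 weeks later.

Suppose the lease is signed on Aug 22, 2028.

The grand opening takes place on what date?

Dec 21, 2028

The lease is signed: Aug 22, 2028.
The build-out permit is issued: Aug 22, 2028 + 9 days = Aug 31, 2028.
The liquor license arrives: Aug 31, 2028 + 7 weeks = Oct 19, 2028.
The grand opening takes place: Oct 19, 2028 + 9 weeks = Dec 21, 2028.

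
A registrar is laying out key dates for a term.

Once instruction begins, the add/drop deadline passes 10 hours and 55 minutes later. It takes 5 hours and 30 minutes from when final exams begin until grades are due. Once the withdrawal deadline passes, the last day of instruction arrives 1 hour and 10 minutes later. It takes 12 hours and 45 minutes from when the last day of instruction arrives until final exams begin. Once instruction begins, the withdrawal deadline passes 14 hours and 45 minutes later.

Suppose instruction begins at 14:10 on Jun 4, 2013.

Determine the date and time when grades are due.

00:20 on Jun 6, 2013

Instruction begins: 14:10 Jun 4, 2013.
The withdrawal deadline passes: 14:10 Jun 4, 2013 + 14h45m = 04:55 Jun 5, 2013.
The last day of instruction arrives: 04:55 Jun 5, 2013 + 1h10m = 06:05 Jun 5, 2013.
Final exams begin: 06:05 Jun 5, 2013 + 12h45m = 18:50 Jun 5, 2013.
Grades are due: 18:50 Jun 5, 2013 + 5h30m = 00:20 Jun 6, 2013.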